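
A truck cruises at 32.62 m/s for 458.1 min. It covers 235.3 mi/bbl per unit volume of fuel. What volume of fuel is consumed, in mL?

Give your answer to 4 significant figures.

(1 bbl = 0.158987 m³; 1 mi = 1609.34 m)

458.1 min → 27486 s
d = v × t = 32.62 × 27486 = 896593 m
235.3 mi/bbl → 2.38182×10⁶ m/m³
V = d / (distance per unit fuel) = 896593 / 2.38182×10⁶ = 0.376432 m³
In mL: 0.376432 / 10⁻⁶ = 376432 mL

3.764×10⁵ mL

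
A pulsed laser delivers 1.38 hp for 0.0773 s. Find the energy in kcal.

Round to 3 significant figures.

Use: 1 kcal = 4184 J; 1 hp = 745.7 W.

0.0190 kcal

1.38 hp × 745.7 → 1029.07 W
E = P × t = 1029.07 W × 0.0773 s = 79.5471 J
79.5471 J ÷ (4184 J/kcal) = 0.0190122 kcal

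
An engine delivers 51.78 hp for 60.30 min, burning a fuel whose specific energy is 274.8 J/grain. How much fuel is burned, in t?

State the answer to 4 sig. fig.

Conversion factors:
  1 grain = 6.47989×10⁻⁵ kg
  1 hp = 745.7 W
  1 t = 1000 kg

51.78 hp → 38612.3 W
60.30 min → 3618 s
E = P × t = 38612.3 × 3618 = 1.39699×10⁸ J
274.8 J/grain → 4.24081×10⁶ J/kg
m = E / e_s = 1.39699×10⁸ / 4.24081×10⁶ = 32.9416 kg
In t: 32.9416 / 1000 = 0.0329416 t

0.03294 t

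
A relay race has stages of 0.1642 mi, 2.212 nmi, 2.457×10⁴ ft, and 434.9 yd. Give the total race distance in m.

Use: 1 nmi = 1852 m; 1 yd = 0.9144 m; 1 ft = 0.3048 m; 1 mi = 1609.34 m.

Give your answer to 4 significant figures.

0.1642 mi × 1609.34 = 264.254 m
2.212 nmi × 1852 = 4096.62 m
2.457×10⁴ ft × 0.3048 = 7488.94 m
434.9 yd × 0.9144 = 397.673 m
Sum: 264.254 + 4096.62 + 7488.94 + 397.673 = 12247.5 m

1.225×10⁴ m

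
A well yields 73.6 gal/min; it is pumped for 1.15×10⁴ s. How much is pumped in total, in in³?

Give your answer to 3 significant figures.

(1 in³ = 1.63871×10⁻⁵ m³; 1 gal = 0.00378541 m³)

73.6 gal/min → 0.00464344 m³/s
V = Q × t = 0.00464344 × 11500 = 53.3996 m³
In in³: 53.3996 / 1.63871×10⁻⁵ = 3.25864×10⁶ in³

3.26×10⁶ in³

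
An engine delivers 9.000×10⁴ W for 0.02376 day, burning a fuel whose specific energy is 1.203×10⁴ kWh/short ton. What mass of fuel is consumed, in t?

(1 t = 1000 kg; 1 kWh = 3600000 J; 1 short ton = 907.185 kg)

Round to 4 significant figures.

0.02376 day → 2052.86 s
E = P × t = 90000 × 2052.86 = 1.84757×10⁸ J
1.203×10⁴ kWh/short ton → 4.77389×10⁷ J/kg
m = E / e_s = 1.84757×10⁸ / 4.77389×10⁷ = 3.87016 kg
In t: 3.87016 / 1000 = 0.00387016 t

0.003870 t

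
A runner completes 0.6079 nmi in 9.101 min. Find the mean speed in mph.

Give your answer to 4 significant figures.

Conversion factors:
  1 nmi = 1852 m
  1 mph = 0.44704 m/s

0.6079 nmi × 1852 = 1125.83 m
9.101 min × 60 = 546.06 s
v = d / t = 1125.83 m / 546.06 s = 2.06173 m/s
2.06173 m/s ÷ (0.44704 m/s/mph) = 4.61196 mph

4.612 mph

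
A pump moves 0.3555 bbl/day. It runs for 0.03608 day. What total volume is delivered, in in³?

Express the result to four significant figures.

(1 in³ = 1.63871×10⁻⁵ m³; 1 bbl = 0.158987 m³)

0.3555 bbl/day → 6.54165×10⁻⁷ m³/s
0.03608 day → 3117.31 s
V = Q × t = 6.54165×10⁻⁷ × 3117.31 = 0.00203924 m³
In in³: 0.00203924 / 1.63871×10⁻⁵ = 124.442 in³

124.4 in³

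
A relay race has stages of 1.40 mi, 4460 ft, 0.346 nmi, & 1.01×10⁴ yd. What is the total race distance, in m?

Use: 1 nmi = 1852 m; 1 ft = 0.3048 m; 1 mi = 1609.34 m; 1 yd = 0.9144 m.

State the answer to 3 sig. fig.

1.40 mi × 1609.34 = 2253.08 m
4460 ft × 0.3048 = 1359.41 m
0.346 nmi × 1852 = 640.792 m
1.01×10⁴ yd × 0.9144 = 9235.44 m
Combined: 2253.08 + 1359.41 + 640.792 + 9235.44 = 13488.7 m

1.35×10⁴ m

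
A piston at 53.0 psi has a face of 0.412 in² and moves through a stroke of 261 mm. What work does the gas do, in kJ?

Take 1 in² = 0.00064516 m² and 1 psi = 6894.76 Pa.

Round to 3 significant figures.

53.0 psi → 365422 Pa
0.412 in² → 2.65806×10⁻⁴ m²
F = P × A = 365422 × 2.65806×10⁻⁴ = 97.1314 N
261 mm → 0.261 m
W = F × d = 97.1314 × 0.261 = 25.3513 J
In kJ: 25.3513 / 1000 = 0.0253513 kJ

0.0254 kJ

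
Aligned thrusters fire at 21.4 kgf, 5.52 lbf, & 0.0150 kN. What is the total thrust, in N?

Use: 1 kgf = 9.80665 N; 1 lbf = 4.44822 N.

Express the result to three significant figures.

21.4 kgf × 9.80665 = 209.862 N
5.52 lbf × 4.44822 = 24.5542 N
0.0150 kN × 1000 = 15 N
Sum: 209.862 + 24.5542 + 15 = 249.416 N

249 N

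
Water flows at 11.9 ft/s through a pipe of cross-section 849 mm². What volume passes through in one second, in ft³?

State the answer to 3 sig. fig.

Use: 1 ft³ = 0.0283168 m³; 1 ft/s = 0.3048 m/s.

11.9 ft/s × 0.3048 → 3.62712 m/s
849 mm² × 10⁻⁶ → 8.49×10⁻⁴ m²
V = v × A × t = 3.62712 m/s × 8.49×10⁻⁴ m² × 1 s = 0.00307942 m³
0.00307942 m³ ÷ (0.0283168 m³/ft³) = 0.108749 ft³

0.109 ft³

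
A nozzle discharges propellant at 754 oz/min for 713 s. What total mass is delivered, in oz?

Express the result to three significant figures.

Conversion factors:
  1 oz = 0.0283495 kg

8960 oz

754 oz/min → 0.356259 kg/s
m = ṁ × t = 0.356259 × 713 = 254.013 kg
In oz: 254.013 / 0.0283495 = 8960.05 oz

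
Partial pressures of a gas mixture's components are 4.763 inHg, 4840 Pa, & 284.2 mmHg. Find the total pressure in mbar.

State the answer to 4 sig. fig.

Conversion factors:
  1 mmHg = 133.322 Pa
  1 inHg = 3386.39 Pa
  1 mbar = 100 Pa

4.763 inHg × 3386.39 = 16129.4 Pa
4840 Pa (already Pa)
284.2 mmHg × 133.322 = 37890.1 Pa
Total: 16129.4 + 4840 + 37890.1 = 58859.5 Pa
In mbar: 58859.5 / 100 = 588.595 mbar

588.6 mbar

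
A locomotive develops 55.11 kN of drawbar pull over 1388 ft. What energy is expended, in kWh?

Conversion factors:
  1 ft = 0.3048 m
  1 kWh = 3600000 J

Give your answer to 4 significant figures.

55.11 kN × 1000 = 55110 N
1388 ft × 0.3048 = 423.062 m
W = F × d = 55110 N × 423.062 m = 2.33149×10⁷ J
2.33149×10⁷ J ÷ (3600000 J/kWh) = 6.47636 kWh

6.476 kWh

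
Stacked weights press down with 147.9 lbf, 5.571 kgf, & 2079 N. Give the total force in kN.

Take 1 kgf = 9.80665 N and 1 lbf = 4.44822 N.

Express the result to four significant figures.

2.792 kN

147.9 lbf × 4.44822 = 657.892 N
5.571 kgf × 9.80665 = 54.6328 N
2079 N (already N)
Total: 657.892 + 54.6328 + 2079 = 2791.52 N
In kN: 2791.52 / 1000 = 2.79152 kN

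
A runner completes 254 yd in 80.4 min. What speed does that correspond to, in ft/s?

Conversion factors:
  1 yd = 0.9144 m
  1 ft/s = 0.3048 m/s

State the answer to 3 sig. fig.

0.158 ft/s

254 yd × 0.9144 → 232.258 m
80.4 min × 60 → 4824 s
v = d / t = 232.258 m / 4824 s = 0.0481464 m/s
0.0481464 m/s ÷ (0.3048 m/s/ft/s) = 0.157961 ft/s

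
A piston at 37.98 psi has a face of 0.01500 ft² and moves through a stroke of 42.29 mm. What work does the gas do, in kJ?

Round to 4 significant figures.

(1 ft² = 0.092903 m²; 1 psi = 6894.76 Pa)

0.01543 kJ

37.98 psi → 261863 Pa
0.01500 ft² → 0.00139354 m²
F = P × A = 261863 × 0.00139354 = 364.917 N
42.29 mm → 0.04229 m
W = F × d = 364.917 × 0.04229 = 15.4323 J
In kJ: 15.4323 / 1000 = 0.0154323 kJ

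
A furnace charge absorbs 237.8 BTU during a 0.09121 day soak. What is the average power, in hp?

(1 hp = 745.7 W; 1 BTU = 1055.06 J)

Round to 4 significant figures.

0.04269 hp

237.8 BTU × 1055.06 = 250893 J
0.09121 day × 86400 = 7880.54 s
P = E / t = 250893 J / 7880.54 s = 31.837 W
31.837 W ÷ (745.7 W/hp) = 0.0426941 hp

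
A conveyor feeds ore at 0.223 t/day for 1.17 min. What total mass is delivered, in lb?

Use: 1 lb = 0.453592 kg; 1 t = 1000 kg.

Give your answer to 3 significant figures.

0.223 t/day → 0.00258102 kg/s
1.17 min → 70.2 s
m = ṁ × t = 0.00258102 × 70.2 = 0.181188 kg
In lb: 0.181188 / 0.453592 = 0.399451 lb

0.399 lb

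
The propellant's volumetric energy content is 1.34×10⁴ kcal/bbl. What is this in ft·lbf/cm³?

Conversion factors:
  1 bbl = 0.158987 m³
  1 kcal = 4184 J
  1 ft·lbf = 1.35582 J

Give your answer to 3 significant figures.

260 ft·lbf/cm³

1.34×10⁴ kcal/bbl × 4184 J/kcal ÷ 0.158987 m³/bbl = 3.52643×10⁸ J/m³
3.52643×10⁸ J/m³ ÷ 1.35582 J/ft·lbf × 10⁻⁶ m³/cm³ = 260.096 ft·lbf/cm³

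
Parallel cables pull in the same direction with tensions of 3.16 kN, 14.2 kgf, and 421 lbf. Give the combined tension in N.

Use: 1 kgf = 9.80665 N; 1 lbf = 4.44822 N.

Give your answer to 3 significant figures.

3.16 kN × 1000 = 3160 N
14.2 kgf × 9.80665 = 139.254 N
421 lbf × 4.44822 = 1872.7 N
Sum: 3160 + 139.254 + 1872.7 = 5171.95 N

5170 N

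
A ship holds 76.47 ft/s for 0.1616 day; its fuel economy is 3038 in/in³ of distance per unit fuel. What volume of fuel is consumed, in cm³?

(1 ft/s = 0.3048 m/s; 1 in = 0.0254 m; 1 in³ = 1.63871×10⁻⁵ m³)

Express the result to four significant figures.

6.911×10⁴ cm³

76.47 ft/s → 23.3081 m/s
0.1616 day → 13962.2 s
d = v × t = 23.3081 × 13962.2 = 325432 m
3038 in/in³ → 4.7089×10⁶ m/m³
V = d / (distance per unit fuel) = 325432 / 4.7089×10⁶ = 0.06911 m³
In cm³: 0.06911 / 10⁻⁶ = 69110 cm³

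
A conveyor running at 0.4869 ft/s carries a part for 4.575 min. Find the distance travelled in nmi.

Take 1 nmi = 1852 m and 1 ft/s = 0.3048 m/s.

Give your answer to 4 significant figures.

0.4869 ft/s × 0.3048 → 0.148407 m/s
4.575 min × 60 → 274.5 s
d = v × t = 0.148407 m/s × 274.5 s = 40.7377 m
40.7377 m ÷ (1852 m/nmi) = 0.0219966 nmi

0.02200 nmi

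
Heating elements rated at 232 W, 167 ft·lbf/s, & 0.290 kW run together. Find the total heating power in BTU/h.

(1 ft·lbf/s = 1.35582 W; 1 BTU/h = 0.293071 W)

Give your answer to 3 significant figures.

232 W (already W)
167 ft·lbf/s × 1.35582 → 226.422 W
0.290 kW × 1000 → 290 W
Total: 232 + 226.422 + 290 = 748.422 W
In BTU/h: 748.422 / 0.293071 = 2553.72 BTU/h

2550 BTU/h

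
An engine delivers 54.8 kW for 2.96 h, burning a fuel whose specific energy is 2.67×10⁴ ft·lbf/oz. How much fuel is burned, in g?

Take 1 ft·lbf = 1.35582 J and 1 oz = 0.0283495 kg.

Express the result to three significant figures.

54.8 kW → 54800 W
2.96 h → 10656 s
E = P × t = 54800 × 10656 = 5.83949×10⁸ J
2.67×10⁴ ft·lbf/oz → 1.27693×10⁶ J/kg
m = E / e_s = 5.83949×10⁸ / 1.27693×10⁶ = 457.307 kg
In g: 457.307 / 0.001 = 457307 g

4.57×10⁵ g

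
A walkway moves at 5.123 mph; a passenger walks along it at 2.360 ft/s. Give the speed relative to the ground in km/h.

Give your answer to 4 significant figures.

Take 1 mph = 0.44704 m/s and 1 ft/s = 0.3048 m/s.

10.83 km/h

5.123 mph × 0.44704 = 2.29019 m/s
2.360 ft/s × 0.3048 = 0.719328 m/s
Combined: 2.29019 + 0.719328 = 3.00952 m/s
In km/h: 3.00952 / (1/3.6) = 10.8343 km/h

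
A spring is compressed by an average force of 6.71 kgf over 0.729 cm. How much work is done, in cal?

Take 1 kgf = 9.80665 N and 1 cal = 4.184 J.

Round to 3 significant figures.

6.71 kgf × 9.80665 → 65.8026 N
0.729 cm × 0.01 → 0.00729 m
W = F × d = 65.8026 N × 0.00729 m = 0.479701 J
0.479701 J ÷ (4.184 J/cal) = 0.114651 cal

0.115 cal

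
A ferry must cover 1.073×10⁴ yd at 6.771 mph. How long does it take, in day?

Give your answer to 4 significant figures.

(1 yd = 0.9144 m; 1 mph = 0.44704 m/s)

1.073×10⁴ yd × 0.9144 → 9811.51 m
6.771 mph × 0.44704 → 3.02691 m/s
t = d / v = 9811.51 m / 3.02691 m/s = 3241.43 s
3241.43 s ÷ (86400 s/day) = 0.0375166 day

0.03752 day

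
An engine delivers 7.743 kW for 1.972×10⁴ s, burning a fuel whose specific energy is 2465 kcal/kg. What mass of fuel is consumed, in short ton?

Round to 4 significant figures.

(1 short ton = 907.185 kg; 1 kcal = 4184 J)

7.743 kW → 7743 W
E = P × t = 7743 × 19720 = 1.52692×10⁸ J
2465 kcal/kg → 1.03136×10⁷ J/kg
m = E / e_s = 1.52692×10⁸ / 1.03136×10⁷ = 14.8049 kg
In short ton: 14.8049 / 907.185 = 0.0163196 short ton

0.01632 short ton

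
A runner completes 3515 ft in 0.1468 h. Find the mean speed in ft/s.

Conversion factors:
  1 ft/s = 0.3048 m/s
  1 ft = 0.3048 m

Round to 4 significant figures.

6.651 ft/s

3515 ft × 0.3048 = 1071.37 m
0.1468 h × 3600 = 528.48 s
v = d / t = 1071.37 m / 528.48 s = 2.02727 m/s
2.02727 m/s ÷ (0.3048 m/s/ft/s) = 6.65115 ft/s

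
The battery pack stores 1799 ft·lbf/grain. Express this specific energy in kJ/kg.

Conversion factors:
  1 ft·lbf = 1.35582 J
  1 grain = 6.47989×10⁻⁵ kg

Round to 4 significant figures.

1799 ft·lbf/grain × 1.35582 J/ft·lbf ÷ 6.47989×10⁻⁵ kg/grain = 3.76414×10⁷ J/kg
3.76414×10⁷ J/kg ÷ 1000 J/kJ = 37641.4 kJ/kg

3.764×10⁴ kJ/kg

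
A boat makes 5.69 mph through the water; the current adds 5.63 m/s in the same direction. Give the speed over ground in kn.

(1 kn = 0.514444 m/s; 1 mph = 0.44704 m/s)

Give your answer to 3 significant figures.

5.69 mph × 0.44704 = 2.54366 m/s
5.63 m/s (already m/s)
Total: 2.54366 + 5.63 = 8.17366 m/s
In kn: 8.17366 / 0.514444 = 15.8883 kn

15.9 kn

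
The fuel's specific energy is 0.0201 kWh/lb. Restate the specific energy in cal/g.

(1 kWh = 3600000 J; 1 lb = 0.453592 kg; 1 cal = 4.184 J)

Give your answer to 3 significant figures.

0.0201 kWh/lb × 3600000 J/kWh ÷ 0.453592 kg/lb = 159527 J/kg
159527 J/kg ÷ 4.184 J/cal × 0.001 kg/g = 38.1279 cal/g

38.1 cal/g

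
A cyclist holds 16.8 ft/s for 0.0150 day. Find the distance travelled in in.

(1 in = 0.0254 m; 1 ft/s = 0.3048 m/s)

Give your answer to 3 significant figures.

16.8 ft/s × 0.3048 → 5.12064 m/s
0.0150 day × 86400 → 1296 s
d = v × t = 5.12064 m/s × 1296 s = 6636.35 m
6636.35 m ÷ (0.0254 m/in) = 261274 in

2.61×10⁵ in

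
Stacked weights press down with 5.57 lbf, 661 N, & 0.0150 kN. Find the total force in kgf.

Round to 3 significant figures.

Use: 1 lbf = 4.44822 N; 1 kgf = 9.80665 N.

71.5 kgf

5.57 lbf × 4.44822 = 24.7766 N
661 N (already N)
0.0150 kN × 1000 = 15 N
Combined: 24.7766 + 661 + 15 = 700.777 N
In kgf: 700.777 / 9.80665 = 71.4594 kgf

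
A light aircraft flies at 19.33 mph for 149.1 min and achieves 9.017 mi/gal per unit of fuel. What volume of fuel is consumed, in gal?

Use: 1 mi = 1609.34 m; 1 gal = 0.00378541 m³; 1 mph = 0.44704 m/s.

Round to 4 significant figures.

5.327 gal

19.33 mph → 8.64128 m/s
149.1 min → 8946 s
d = v × t = 8.64128 × 8946 = 77304.9 m
9.017 mi/gal → 3.83351×10⁶ m/m³
V = d / (distance per unit fuel) = 77304.9 / 3.83351×10⁶ = 0.0201656 m³
In gal: 0.0201656 / 0.00378541 = 5.32719 gal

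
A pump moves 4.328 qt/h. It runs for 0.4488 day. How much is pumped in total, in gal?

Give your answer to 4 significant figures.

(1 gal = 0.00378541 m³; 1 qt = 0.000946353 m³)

4.328 qt/h → 1.13773×10⁻⁶ m³/s
0.4488 day → 38776.3 s
V = Q × t = 1.13773×10⁻⁶ × 38776.3 = 0.044117 m³
In gal: 0.044117 / 0.00378541 = 11.6545 gal

11.65 gal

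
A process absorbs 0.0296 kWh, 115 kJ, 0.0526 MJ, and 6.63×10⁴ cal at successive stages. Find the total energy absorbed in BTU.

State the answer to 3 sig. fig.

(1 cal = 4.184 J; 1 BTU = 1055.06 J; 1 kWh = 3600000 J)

0.0296 kWh × 3600000 = 106560 J
115 kJ × 1000 = 115000 J
0.0526 MJ × 1000000 = 52600 J
6.63×10⁴ cal × 4.184 = 277399 J
Combined: 106560 + 115000 + 52600 + 277399 = 551559 J
In BTU: 551559 / 1055.06 = 522.775 BTU

523 BTU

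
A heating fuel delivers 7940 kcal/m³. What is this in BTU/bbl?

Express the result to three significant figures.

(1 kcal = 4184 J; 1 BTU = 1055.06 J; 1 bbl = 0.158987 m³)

5010 BTU/bbl

7940 kcal/m³ × 4184 J/kcal = 3.3221×10⁷ J/m³
3.3221×10⁷ J/m³ ÷ 1055.06 J/BTU × 0.158987 m³/bbl = 5006.07 BTU/bbl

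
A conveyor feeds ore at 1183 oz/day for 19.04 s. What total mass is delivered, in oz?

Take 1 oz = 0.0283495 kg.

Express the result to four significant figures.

1183 oz/day → 3.88165×10⁻⁴ kg/s
m = ṁ × t = 3.88165×10⁻⁴ × 19.04 = 0.00739066 kg
In oz: 0.00739066 / 0.0283495 = 0.260698 oz

0.2607 oz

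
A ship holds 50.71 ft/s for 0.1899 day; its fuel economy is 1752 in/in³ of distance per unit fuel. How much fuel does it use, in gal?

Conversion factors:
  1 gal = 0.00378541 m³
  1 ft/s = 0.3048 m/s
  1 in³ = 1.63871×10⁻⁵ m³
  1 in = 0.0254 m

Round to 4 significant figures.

24.67 gal

50.71 ft/s → 15.4564 m/s
0.1899 day → 16407.4 s
d = v × t = 15.4564 × 16407.4 = 253599 m
1752 in/in³ → 2.7156×10⁶ m/m³
V = d / (distance per unit fuel) = 253599 / 2.7156×10⁶ = 0.093386 m³
In gal: 0.093386 / 0.00378541 = 24.67 gal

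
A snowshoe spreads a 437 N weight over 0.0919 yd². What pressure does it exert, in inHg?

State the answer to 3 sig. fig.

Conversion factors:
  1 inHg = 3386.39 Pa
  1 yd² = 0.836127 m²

1.68 inHg

0.0919 yd² × 0.836127 = 0.0768401 m²
P = F / A = 437 N / 0.0768401 m² = 5687.13 Pa
5687.13 Pa ÷ (3386.39 Pa/inHg) = 1.67941 inHg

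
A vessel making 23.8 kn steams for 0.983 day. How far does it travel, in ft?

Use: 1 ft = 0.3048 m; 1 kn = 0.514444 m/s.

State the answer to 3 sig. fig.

23.8 kn × 0.514444 → 12.2438 m/s
0.983 day × 86400 → 84931.2 s
d = v × t = 12.2438 m/s × 84931.2 s = 1.03988×10⁶ m
1.03988×10⁶ m ÷ (0.3048 m/ft) = 3.41168×10⁶ ft

3.41×10⁶ ft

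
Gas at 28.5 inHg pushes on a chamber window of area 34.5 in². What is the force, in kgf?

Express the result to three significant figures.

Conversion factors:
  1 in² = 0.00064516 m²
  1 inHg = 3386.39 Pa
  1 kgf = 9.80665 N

219 kgf

28.5 inHg × 3386.39 = 96512.1 Pa
34.5 in² × 0.00064516 = 0.022258 m²
F = P × A = 96512.1 Pa × 0.022258 m² = 2148.17 N
2148.17 N ÷ (9.80665 N/kgf) = 219.052 kgf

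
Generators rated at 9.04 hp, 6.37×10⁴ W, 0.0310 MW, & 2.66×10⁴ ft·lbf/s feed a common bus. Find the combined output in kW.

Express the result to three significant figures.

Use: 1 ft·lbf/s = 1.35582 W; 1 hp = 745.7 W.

138 kW

9.04 hp × 745.7 = 6741.13 W
6.37×10⁴ W (already W)
0.0310 MW × 1000000 = 31000 W
2.66×10⁴ ft·lbf/s × 1.35582 = 36064.8 W
Combined: 6741.13 + 63700 + 31000 + 36064.8 = 137506 W
In kW: 137506 / 1000 = 137.506 kW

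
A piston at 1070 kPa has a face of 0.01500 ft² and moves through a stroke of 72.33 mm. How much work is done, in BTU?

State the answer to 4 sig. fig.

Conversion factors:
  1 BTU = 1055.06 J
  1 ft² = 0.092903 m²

1070 kPa → 1.07×10⁶ Pa
0.01500 ft² → 0.00139354 m²
F = P × A = 1.07×10⁶ × 0.00139354 = 1491.09 N
72.33 mm → 0.07233 m
W = F × d = 1491.09 × 0.07233 = 107.851 J
In BTU: 107.851 / 1055.06 = 0.102223 BTU

0.1022 BTU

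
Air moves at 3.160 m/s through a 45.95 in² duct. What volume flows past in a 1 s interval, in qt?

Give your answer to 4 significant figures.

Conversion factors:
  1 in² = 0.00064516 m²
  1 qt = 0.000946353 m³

98.99 qt

45.95 in² × 0.00064516 → 0.0296451 m²
V = v × A × t = 3.16 m/s × 0.0296451 m² × 1 s = 0.0936785 m³
0.0936785 m³ ÷ (0.000946353 m³/qt) = 98.989 qt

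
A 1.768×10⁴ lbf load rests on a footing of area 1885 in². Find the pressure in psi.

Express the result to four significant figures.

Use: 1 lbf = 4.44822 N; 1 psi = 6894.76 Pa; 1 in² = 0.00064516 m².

1.768×10⁴ lbf × 4.44822 = 78644.5 N
1885 in² × 0.00064516 = 1.21613 m²
P = F / A = 78644.5 N / 1.21613 m² = 64667.8 Pa
64667.8 Pa ÷ (6894.76 Pa/psi) = 9.37927 psi

9.379 psi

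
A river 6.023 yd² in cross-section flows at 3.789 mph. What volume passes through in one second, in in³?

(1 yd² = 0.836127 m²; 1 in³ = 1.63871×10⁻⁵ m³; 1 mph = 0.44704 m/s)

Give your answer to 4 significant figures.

3.789 mph × 0.44704 = 1.69383 m/s
6.023 yd² × 0.836127 = 5.03599 m²
V = v × A × t = 1.69383 m/s × 5.03599 m² × 1 s = 8.53011 m³
8.53011 m³ ÷ (1.63871×10⁻⁵ m³/in³) = 520538 in³

5.205×10⁵ in³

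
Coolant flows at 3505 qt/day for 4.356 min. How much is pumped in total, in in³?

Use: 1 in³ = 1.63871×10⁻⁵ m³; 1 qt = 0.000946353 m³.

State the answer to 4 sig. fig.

612.3 in³

3505 qt/day → 3.83908×10⁻⁵ m³/s
4.356 min → 261.36 s
V = Q × t = 3.83908×10⁻⁵ × 261.36 = 0.0100338 m³
In in³: 0.0100338 / 1.63871×10⁻⁵ = 612.299 in³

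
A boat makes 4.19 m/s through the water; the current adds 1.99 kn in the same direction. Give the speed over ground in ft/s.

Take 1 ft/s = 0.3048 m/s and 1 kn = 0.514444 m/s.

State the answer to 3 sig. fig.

4.19 m/s (already m/s)
1.99 kn × 0.514444 = 1.02374 m/s
Total: 4.19 + 1.02374 = 5.21374 m/s
In ft/s: 5.21374 / 0.3048 = 17.1054 ft/s

17.1 ft/s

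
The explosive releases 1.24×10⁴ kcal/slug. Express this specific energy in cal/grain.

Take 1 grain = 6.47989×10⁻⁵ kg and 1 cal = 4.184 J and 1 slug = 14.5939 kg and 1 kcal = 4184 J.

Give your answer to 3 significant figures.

1.24×10⁴ kcal/slug × 4184 J/kcal ÷ 14.5939 kg/slug = 3.55502×10⁶ J/kg
3.55502×10⁶ J/kg ÷ 4.184 J/cal × 6.47989×10⁻⁵ kg/grain = 55.0577 cal/grain

55.1 cal/grain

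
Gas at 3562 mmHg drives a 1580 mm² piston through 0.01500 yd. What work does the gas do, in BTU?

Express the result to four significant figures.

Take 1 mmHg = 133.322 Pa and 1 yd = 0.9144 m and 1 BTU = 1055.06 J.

3562 mmHg → 474893 Pa
1580 mm² → 0.00158 m²
F = P × A = 474893 × 0.00158 = 750.331 N
0.01500 yd → 0.013716 m
W = F × d = 750.331 × 0.013716 = 10.2915 J
In BTU: 10.2915 / 1055.06 = 0.00975442 BTU

0.009754 BTU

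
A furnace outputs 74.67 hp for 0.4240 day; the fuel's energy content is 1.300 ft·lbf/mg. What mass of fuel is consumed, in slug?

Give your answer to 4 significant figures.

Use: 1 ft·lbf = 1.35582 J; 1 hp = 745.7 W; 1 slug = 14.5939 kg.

79.30 slug

74.67 hp → 55681.4 W
0.4240 day → 36633.6 s
E = P × t = 55681.4 × 36633.6 = 2.03981×10⁹ J
1.300 ft·lbf/mg → 1.76257×10⁶ J/kg
m = E / e_s = 2.03981×10⁹ / 1.76257×10⁶ = 1157.29 kg
In slug: 1157.29 / 14.5939 = 79.2996 slug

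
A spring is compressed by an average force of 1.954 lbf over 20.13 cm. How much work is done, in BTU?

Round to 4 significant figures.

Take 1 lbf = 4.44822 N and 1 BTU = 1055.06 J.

1.954 lbf × 4.44822 = 8.69182 N
20.13 cm × 0.01 = 0.2013 m
W = F × d = 8.69182 N × 0.2013 m = 1.74966 J
1.74966 J ÷ (1055.06 J/BTU) = 0.00165835 BTU

0.001658 BTU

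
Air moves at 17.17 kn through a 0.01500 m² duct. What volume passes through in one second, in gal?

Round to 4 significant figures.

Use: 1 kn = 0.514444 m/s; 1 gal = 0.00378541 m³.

17.17 kn × 0.514444 = 8.833 m/s
V = v × A × t = 8.833 m/s × 0.015 m² × 1 s = 0.132495 m³
0.132495 m³ ÷ (0.00378541 m³/gal) = 35.0015 gal

35.00 gal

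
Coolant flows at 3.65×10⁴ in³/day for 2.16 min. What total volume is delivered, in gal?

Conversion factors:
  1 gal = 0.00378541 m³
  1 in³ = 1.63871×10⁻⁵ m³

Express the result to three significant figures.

0.237 gal

3.65×10⁴ in³/day → 6.92279×10⁻⁶ m³/s
2.16 min → 129.6 s
V = Q × t = 6.92279×10⁻⁶ × 129.6 = 8.97194×10⁻⁴ m³
In gal: 8.97194×10⁻⁴ / 0.00378541 = 0.237014 gal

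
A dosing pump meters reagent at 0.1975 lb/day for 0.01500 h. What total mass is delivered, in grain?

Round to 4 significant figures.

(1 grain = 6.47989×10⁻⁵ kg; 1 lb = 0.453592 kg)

0.1975 lb/day → 1.03686×10⁻⁶ kg/s
0.01500 h → 54 s
m = ṁ × t = 1.03686×10⁻⁶ × 54 = 5.59904×10⁻⁵ kg
In grain: 5.59904×10⁻⁵ / 6.47989×10⁻⁵ = 0.864064 grain

0.8641 grain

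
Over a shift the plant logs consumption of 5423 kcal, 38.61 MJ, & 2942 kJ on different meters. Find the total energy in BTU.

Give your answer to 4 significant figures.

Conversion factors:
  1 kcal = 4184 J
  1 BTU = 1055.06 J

5423 kcal × 4184 = 2.26898×10⁷ J
38.61 MJ × 1000000 = 3.861×10⁷ J
2942 kJ × 1000 = 2.942×10⁶ J
Sum: 2.26898×10⁷ + 3.861×10⁷ + 2.942×10⁶ = 6.42418×10⁷ J
In BTU: 6.42418×10⁷ / 1055.06 = 60889.2 BTU

6.089×10⁴ BTU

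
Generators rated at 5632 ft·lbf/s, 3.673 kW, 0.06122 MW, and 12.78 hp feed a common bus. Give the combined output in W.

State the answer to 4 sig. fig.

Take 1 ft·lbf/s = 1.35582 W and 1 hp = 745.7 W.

5632 ft·lbf/s × 1.35582 = 7635.98 W
3.673 kW × 1000 = 3673 W
0.06122 MW × 1000000 = 61220 W
12.78 hp × 745.7 = 9530.05 W
Sum: 7635.98 + 3673 + 61220 + 9530.05 = 82059 W

8.206×10⁴ W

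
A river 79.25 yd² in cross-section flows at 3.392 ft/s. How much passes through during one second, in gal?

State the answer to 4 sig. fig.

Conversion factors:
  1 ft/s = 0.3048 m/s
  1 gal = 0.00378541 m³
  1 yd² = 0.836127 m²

1.810×10⁴ gal

3.392 ft/s × 0.3048 = 1.03388 m/s
79.25 yd² × 0.836127 = 66.2631 m²
V = v × A × t = 1.03388 m/s × 66.2631 m² × 1 s = 68.5081 m³
68.5081 m³ ÷ (0.00378541 m³/gal) = 18097.9 gal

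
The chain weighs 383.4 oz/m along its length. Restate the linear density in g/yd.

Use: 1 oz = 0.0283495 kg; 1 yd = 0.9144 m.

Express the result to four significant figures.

9939 g/yd

383.4 oz/m × 0.0283495 kg/oz = 10.8692 kg/m
10.8692 kg/m ÷ 0.001 kg/g × 0.9144 m/yd = 9938.8 g/yd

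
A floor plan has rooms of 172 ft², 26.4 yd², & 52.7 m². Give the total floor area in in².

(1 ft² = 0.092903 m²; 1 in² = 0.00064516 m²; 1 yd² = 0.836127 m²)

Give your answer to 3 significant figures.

1.41×10⁵ in²

172 ft² × 0.092903 = 15.9793 m²
26.4 yd² × 0.836127 = 22.0738 m²
52.7 m² (already m²)
Sum: 15.9793 + 22.0738 + 52.7 = 90.7531 m²
In in²: 90.7531 / 0.00064516 = 140668 in²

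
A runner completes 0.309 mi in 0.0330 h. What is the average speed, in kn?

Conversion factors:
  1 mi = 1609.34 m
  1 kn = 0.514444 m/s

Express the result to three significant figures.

8.14 kn

0.309 mi × 1609.34 = 497.286 m
0.0330 h × 3600 = 118.8 s
v = d / t = 497.286 m / 118.8 s = 4.18591 m/s
4.18591 m/s ÷ (0.514444 m/s/kn) = 8.13677 kn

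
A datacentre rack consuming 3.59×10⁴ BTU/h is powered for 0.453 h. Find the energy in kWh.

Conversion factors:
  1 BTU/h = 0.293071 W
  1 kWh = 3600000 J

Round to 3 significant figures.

3.59×10⁴ BTU/h × 0.293071 = 10521.2 W
0.453 h × 3600 = 1630.8 s
E = P × t = 10521.2 W × 1630.8 s = 1.7158×10⁷ J
1.7158×10⁷ J ÷ (3600000 J/kWh) = 4.76611 kWh

4.77 kWh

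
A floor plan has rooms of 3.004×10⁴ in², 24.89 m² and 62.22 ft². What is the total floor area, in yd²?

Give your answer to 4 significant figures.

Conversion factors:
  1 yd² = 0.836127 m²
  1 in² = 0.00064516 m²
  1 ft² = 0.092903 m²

59.86 yd²

3.004×10⁴ in² × 0.00064516 = 19.3806 m²
24.89 m² (already m²)
62.22 ft² × 0.092903 = 5.78042 m²
Combined: 19.3806 + 24.89 + 5.78042 = 50.051 m²
In yd²: 50.051 / 0.836127 = 59.8605 yd²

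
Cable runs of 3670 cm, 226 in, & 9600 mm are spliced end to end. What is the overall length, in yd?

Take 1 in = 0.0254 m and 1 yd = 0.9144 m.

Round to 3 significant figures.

56.9 yd

3670 cm × 0.01 = 36.7 m
226 in × 0.0254 = 5.7404 m
9600 mm × 0.001 = 9.6 m
Combined: 36.7 + 5.7404 + 9.6 = 52.0404 m
In yd: 52.0404 / 0.9144 = 56.9121 yd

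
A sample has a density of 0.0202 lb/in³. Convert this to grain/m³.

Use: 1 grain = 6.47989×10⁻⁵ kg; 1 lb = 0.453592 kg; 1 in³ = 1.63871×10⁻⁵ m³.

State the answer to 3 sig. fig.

8.63×10⁶ grain/m³

0.0202 lb/in³ × 0.453592 kg/lb ÷ 1.63871×10⁻⁵ m³/in³ = 559.132 kg/m³
559.132 kg/m³ ÷ 6.47989×10⁻⁵ kg/grain = 8.62873×10⁶ grain/m³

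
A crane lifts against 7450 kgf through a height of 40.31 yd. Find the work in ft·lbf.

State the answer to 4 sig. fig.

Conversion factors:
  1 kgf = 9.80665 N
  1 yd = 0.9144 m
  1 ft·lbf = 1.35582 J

7450 kgf × 9.80665 = 73059.5 N
40.31 yd × 0.9144 = 36.8595 m
W = F × d = 73059.5 N × 36.8595 m = 2.69294×10⁶ J
2.69294×10⁶ J ÷ (1.35582 J/ft·lbf) = 1.98621×10⁶ ft·lbf

1.986×10⁶ ft·lbf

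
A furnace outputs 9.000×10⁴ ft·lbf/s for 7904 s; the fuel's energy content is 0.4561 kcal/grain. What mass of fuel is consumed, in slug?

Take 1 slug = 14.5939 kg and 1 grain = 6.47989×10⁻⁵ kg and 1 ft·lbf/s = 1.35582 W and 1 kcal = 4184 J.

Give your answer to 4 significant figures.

9.000×10⁴ ft·lbf/s → 122024 W
E = P × t = 122024 × 7904 = 9.64478×10⁸ J
0.4561 kcal/grain → 2.94499×10⁷ J/kg
m = E / e_s = 9.64478×10⁸ / 2.94499×10⁷ = 32.7498 kg
In slug: 32.7498 / 14.5939 = 2.24407 slug

2.244 slug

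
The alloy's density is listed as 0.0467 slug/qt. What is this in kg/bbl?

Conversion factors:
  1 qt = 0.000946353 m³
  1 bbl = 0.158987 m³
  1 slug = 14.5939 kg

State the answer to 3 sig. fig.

0.0467 slug/qt × 14.5939 kg/slug ÷ 0.000946353 m³/qt = 720.17 kg/m³
720.17 kg/m³ × 0.158987 m³/bbl = 114.498 kg/bbl

114 kg/bbl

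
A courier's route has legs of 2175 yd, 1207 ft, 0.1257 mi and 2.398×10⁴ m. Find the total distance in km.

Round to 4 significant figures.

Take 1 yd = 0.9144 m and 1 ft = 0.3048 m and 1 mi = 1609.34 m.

26.54 km

2175 yd × 0.9144 = 1988.82 m
1207 ft × 0.3048 = 367.894 m
0.1257 mi × 1609.34 = 202.294 m
2.398×10⁴ m (already m)
Total: 1988.82 + 367.894 + 202.294 + 23980 = 26539 m
In km: 26539 / 1000 = 26.539 km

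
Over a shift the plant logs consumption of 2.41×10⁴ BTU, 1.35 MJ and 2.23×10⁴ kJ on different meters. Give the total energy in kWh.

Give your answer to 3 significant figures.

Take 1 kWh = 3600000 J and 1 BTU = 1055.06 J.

2.41×10⁴ BTU × 1055.06 = 2.54269×10⁷ J
1.35 MJ × 1000000 = 1.35×10⁶ J
2.23×10⁴ kJ × 1000 = 2.23×10⁷ J
Total: 2.54269×10⁷ + 1.35×10⁶ + 2.23×10⁷ = 4.90769×10⁷ J
In kWh: 4.90769×10⁷ / 3600000 = 13.6325 kWh

13.6 kWh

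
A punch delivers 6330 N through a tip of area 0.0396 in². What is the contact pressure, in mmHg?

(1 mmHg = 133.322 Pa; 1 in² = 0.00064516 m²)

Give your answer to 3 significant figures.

0.0396 in² × 0.00064516 = 2.55483×10⁻⁵ m²
P = F / A = 6330 N / 2.55483×10⁻⁵ m² = 2.47766×10⁸ Pa
2.47766×10⁸ Pa ÷ (133.322 Pa/mmHg) = 1.8584×10⁶ mmHg

1.86×10⁶ mmHg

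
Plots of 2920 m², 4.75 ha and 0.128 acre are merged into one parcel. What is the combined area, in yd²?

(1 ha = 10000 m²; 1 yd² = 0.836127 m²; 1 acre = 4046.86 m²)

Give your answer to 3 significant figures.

6.09×10⁴ yd²

2920 m² (already m²)
4.75 ha × 10000 = 47500 m²
0.128 acre × 4046.86 = 517.998 m²
Total: 2920 + 47500 + 517.998 = 50938 m²
In yd²: 50938 / 0.836127 = 60921.4 yd²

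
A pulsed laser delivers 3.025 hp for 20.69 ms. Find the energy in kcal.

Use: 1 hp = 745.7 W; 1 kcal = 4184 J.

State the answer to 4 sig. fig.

0.01115 kcal

3.025 hp × 745.7 → 2255.74 W
20.69 ms × 0.001 → 0.02069 s
E = P × t = 2255.74 W × 0.02069 s = 46.6713 J
46.6713 J ÷ (4184 J/kcal) = 0.0111547 kcal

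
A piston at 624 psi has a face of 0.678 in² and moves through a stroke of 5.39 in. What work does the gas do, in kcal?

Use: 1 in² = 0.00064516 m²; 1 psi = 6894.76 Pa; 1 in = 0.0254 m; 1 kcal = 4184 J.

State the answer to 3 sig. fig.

624 psi → 4.30233×10⁶ Pa
0.678 in² → 4.37418×10⁻⁴ m²
F = P × A = 4.30233×10⁶ × 4.37418×10⁻⁴ = 1881.92 N
5.39 in → 0.136906 m
W = F × d = 1881.92 × 0.136906 = 257.646 J
In kcal: 257.646 / 4184 = 0.0615789 kcal

0.0616 kcal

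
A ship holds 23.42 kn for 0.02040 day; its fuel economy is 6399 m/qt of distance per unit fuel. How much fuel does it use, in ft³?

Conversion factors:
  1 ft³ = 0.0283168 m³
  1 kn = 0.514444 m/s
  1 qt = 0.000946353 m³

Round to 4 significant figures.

0.1109 ft³

23.42 kn → 12.0483 m/s
0.02040 day → 1762.56 s
d = v × t = 12.0483 × 1762.56 = 21235.9 m
6399 m/qt → 6.76175×10⁶ m/m³
V = d / (distance per unit fuel) = 21235.9 / 6.76175×10⁶ = 0.00314059 m³
In ft³: 0.00314059 / 0.0283168 = 0.110909 ft³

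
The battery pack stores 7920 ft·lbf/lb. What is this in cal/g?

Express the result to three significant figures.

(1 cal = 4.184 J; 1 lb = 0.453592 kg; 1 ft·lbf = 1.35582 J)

5.66 cal/g

7920 ft·lbf/lb × 1.35582 J/ft·lbf ÷ 0.453592 kg/lb = 23673.5 J/kg
23673.5 J/kg ÷ 4.184 J/cal × 0.001 kg/g = 5.6581 cal/g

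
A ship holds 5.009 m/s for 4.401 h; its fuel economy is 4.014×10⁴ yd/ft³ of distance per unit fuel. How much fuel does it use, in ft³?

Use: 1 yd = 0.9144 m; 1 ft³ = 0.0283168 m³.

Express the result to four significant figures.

4.401 h → 15843.6 s
d = v × t = 5.009 × 15843.6 = 79360.6 m
4.014×10⁴ yd/ft³ → 1.29619×10⁶ m/m³
V = d / (distance per unit fuel) = 79360.6 / 1.29619×10⁶ = 0.0612261 m³
In ft³: 0.0612261 / 0.0283168 = 2.16218 ft³

2.162 ft³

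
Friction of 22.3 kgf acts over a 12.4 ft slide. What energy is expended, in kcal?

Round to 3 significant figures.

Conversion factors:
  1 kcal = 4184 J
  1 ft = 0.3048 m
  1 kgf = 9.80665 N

22.3 kgf × 9.80665 = 218.688 N
12.4 ft × 0.3048 = 3.77952 m
W = F × d = 218.688 N × 3.77952 m = 826.536 J
826.536 J ÷ (4184 J/kcal) = 0.197547 kcal

0.198 kcal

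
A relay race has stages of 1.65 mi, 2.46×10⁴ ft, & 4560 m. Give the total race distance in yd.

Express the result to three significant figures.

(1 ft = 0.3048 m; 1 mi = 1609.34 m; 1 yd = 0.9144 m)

1.61×10⁴ yd

1.65 mi × 1609.34 → 2655.41 m
2.46×10⁴ ft × 0.3048 → 7498.08 m
4560 m (already m)
Total: 2655.41 + 7498.08 + 4560 = 14713.5 m
In yd: 14713.5 / 0.9144 = 16090.9 yd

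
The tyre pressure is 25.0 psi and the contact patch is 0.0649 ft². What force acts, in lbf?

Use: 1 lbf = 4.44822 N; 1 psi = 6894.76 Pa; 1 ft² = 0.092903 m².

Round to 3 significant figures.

234 lbf

25.0 psi × 6894.76 → 172369 Pa
0.0649 ft² × 0.092903 → 0.0060294 m²
F = P × A = 172369 Pa × 0.0060294 m² = 1039.28 N
1039.28 N ÷ (4.44822 N/lbf) = 233.64 lbf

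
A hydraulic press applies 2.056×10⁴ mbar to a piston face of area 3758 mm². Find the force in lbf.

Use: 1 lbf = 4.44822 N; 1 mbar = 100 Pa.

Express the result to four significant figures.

2.056×10⁴ mbar × 100 → 2.056×10⁶ Pa
3758 mm² × 10⁻⁶ → 0.003758 m²
F = P × A = 2.056×10⁶ Pa × 0.003758 m² = 7726.45 N
7726.45 N ÷ (4.44822 N/lbf) = 1736.98 lbf

1737 lbf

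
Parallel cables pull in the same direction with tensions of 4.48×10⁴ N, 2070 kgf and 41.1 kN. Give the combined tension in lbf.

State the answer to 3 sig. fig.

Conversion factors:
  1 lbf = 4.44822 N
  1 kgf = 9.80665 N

4.48×10⁴ N (already N)
2070 kgf × 9.80665 = 20299.8 N
41.1 kN × 1000 = 41100 N
Combined: 44800 + 20299.8 + 41100 = 106200 N
In lbf: 106200 / 4.44822 = 23874.7 lbf

2.39×10⁴ lbf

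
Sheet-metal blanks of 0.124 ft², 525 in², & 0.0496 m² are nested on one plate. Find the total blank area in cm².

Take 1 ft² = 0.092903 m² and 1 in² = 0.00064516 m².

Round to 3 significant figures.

4000 cm²

0.124 ft² × 0.092903 = 0.01152 m²
525 in² × 0.00064516 = 0.338709 m²
0.0496 m² (already m²)
Sum: 0.01152 + 0.338709 + 0.0496 = 0.399829 m²
In cm²: 0.399829 / 0.0001 = 3998.29 cm²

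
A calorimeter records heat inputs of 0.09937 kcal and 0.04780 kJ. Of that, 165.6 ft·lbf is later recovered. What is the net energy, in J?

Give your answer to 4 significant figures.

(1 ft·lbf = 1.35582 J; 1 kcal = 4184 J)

239.0 J

0.09937 kcal × 4184 → 415.764 J
0.04780 kJ × 1000 → 47.8 J
165.6 ft·lbf × 1.35582 → 224.524 J
Result: 415.764 + 47.8 − 224.524 = 239.04 J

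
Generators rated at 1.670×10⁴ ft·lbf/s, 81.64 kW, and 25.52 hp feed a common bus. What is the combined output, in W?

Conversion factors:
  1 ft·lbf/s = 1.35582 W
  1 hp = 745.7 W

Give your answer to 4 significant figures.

1.233×10⁵ W

1.670×10⁴ ft·lbf/s × 1.35582 → 22642.2 W
81.64 kW × 1000 → 81640 W
25.52 hp × 745.7 → 19030.3 W
Sum: 22642.2 + 81640 + 19030.3 = 123312 W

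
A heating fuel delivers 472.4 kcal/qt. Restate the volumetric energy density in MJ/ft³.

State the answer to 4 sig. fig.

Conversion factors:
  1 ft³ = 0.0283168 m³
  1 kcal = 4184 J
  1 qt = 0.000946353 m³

472.4 kcal/qt × 4184 J/kcal ÷ 0.000946353 m³/qt = 2.08857×10⁹ J/m³
2.08857×10⁹ J/m³ ÷ 1000000 J/MJ × 0.0283168 m³/ft³ = 59.1416 MJ/ft³

59.14 MJ/ft³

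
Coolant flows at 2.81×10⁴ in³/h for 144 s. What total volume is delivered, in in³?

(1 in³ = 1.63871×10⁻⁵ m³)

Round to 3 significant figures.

2.81×10⁴ in³/h → 1.2791×10⁻⁴ m³/s
V = Q × t = 1.2791×10⁻⁴ × 144 = 0.018419 m³
In in³: 0.018419 / 1.63871×10⁻⁵ = 1123.99 in³

1120 in³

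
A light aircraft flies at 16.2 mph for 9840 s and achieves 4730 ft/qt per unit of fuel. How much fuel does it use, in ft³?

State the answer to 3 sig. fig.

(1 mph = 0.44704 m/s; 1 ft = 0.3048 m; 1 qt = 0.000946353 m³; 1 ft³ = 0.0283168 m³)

16.2 mph → 7.24205 m/s
d = v × t = 7.24205 × 9840 = 71261.8 m
4730 ft/qt → 1.52343×10⁶ m/m³
V = d / (distance per unit fuel) = 71261.8 / 1.52343×10⁶ = 0.0467772 m³
In ft³: 0.0467772 / 0.0283168 = 1.65192 ft³

1.65 ft³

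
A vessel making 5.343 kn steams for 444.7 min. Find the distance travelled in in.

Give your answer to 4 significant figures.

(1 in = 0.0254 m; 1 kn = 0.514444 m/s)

2.887×10⁶ in

5.343 kn × 0.514444 = 2.74867 m/s
444.7 min × 60 = 26682 s
d = v × t = 2.74867 m/s × 26682 s = 73340 m
73340 m ÷ (0.0254 m/in) = 2.8874×10⁶ in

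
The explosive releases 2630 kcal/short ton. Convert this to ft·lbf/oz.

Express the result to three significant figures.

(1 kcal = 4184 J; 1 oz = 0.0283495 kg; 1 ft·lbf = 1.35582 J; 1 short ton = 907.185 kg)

2630 kcal/short ton × 4184 J/kcal ÷ 907.185 kg/short ton = 12129.7 J/kg
12129.7 J/kg ÷ 1.35582 J/ft·lbf × 0.0283495 kg/oz = 253.626 ft·lbf/oz

254 ft·lbf/oz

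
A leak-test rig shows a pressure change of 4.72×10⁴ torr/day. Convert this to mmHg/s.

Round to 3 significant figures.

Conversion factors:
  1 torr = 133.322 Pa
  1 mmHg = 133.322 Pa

4.72×10⁴ torr/day × 133.322 Pa/torr ÷ 86400 s/day = 72.8333 Pa/s
72.8333 Pa/s ÷ 133.322 Pa/mmHg = 0.546296 mmHg/s

0.546 mmHg/s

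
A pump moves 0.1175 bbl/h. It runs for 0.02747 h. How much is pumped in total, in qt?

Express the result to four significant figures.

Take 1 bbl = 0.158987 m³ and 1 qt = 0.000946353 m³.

0.5423 qt

0.1175 bbl/h → 5.18916×10⁻⁶ m³/s
0.02747 h → 98.892 s
V = Q × t = 5.18916×10⁻⁶ × 98.892 = 5.13166×10⁻⁴ m³
In qt: 5.13166×10⁻⁴ / 0.000946353 = 0.542256 qt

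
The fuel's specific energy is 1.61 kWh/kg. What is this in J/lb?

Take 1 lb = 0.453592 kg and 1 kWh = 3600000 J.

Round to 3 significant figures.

2.63×10⁶ J/lb

1.61 kWh/kg × 3600000 J/kWh = 5.796×10⁶ J/kg
5.796×10⁶ J/kg × 0.453592 kg/lb = 2.62902×10⁶ J/lb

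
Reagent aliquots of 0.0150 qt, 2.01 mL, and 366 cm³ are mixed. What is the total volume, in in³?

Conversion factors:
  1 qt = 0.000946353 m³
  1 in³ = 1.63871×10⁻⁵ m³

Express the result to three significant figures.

0.0150 qt × 0.000946353 = 1.41953×10⁻⁵ m³
2.01 mL × 10⁻⁶ = 2.01×10⁻⁶ m³
366 cm³ × 10⁻⁶ = 3.66×10⁻⁴ m³
Total: 1.41953×10⁻⁵ + 2.01×10⁻⁶ + 3.66×10⁻⁴ = 3.82205×10⁻⁴ m³
In in³: 3.82205×10⁻⁴ / 1.63871×10⁻⁵ = 23.3235 in³

23.3 in³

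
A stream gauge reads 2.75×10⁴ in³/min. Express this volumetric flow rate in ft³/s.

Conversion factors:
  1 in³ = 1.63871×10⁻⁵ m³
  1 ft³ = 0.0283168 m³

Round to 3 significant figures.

2.75×10⁴ in³/min × 1.63871×10⁻⁵ m³/in³ ÷ 60 s/min = 0.00751075 m³/s
0.00751075 m³/s ÷ 0.0283168 m³/ft³ = 0.26524 ft³/s

0.265 ft³/s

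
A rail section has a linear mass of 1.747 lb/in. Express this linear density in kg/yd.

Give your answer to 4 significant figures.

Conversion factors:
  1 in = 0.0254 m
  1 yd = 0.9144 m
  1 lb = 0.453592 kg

1.747 lb/in × 0.453592 kg/lb ÷ 0.0254 m/in = 31.1978 kg/m
31.1978 kg/m × 0.9144 m/yd = 28.5273 kg/yd

28.53 kg/yd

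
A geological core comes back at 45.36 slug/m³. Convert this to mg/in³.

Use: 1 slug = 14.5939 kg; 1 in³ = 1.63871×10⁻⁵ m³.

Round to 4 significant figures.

45.36 slug/m³ × 14.5939 kg/slug = 661.979 kg/m³
661.979 kg/m³ ÷ 10⁻⁶ kg/mg × 1.63871×10⁻⁵ m³/in³ = 10847.9 mg/in³

1.085×10⁴ mg/in³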